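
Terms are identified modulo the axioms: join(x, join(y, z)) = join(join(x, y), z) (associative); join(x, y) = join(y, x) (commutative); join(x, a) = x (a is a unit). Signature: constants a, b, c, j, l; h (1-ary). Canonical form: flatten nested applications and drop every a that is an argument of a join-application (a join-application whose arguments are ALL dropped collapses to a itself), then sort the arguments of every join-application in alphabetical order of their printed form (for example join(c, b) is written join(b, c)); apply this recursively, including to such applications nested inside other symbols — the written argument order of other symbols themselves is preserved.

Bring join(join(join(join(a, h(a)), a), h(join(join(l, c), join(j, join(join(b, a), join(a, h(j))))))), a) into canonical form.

Answer: join(h(a), h(join(b, c, h(j), j, l)))

Derivation:
Un-nest:  join(a, h(a), a, h(join(join(l, c), join(j, join(join(b, a), join(a, h(j)))))), a)
Simplify inside:  h(join(join(l, c), join(j, join(join(b, a), join(a, h(j))))))  →  h(join(b, c, h(j), j, l))
Units out:  drop a (×3)
Sort:  join(h(a), h(join(b, c, h(j), j, l)))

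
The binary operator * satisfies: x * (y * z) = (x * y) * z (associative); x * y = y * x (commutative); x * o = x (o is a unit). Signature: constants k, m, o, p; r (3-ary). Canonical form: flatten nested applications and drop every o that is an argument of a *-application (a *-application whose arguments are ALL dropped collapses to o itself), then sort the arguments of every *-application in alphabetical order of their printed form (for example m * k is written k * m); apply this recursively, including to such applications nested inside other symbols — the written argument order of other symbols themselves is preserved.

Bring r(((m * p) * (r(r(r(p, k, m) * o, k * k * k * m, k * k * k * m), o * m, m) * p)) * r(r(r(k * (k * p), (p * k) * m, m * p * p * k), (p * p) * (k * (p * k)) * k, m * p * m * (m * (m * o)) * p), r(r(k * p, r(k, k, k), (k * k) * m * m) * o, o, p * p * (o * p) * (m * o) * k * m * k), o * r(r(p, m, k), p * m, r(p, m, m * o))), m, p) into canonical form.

Work inside:  ((m * p) * (r(r(r(p, k, m) * o, k * k * k * m, k * k * k * m), o * m, m) * p)) * r(r(r(k * (k * p), (p * k) * m, m * p * p * k), (p * p) * (k * (p * k)) * k, m * p * m * (m * (m * o)) * p), r(r(k * p, r(k, k, k), (k * k) * m * m) * o, o, p * p * (o * p) * (m * o) * k * m * k), o * r(r(p, m, k), p * m, r(p, m, m * o)))
Flatten:  m * p * r(r(r(p, k, m) * o, k * k * k * m, k * k * k * m), o * m, m) * p * r(r(r(k * (k * p), (p * k) * m, m * p * p * k), (p * p) * (k * (p * k)) * k, m * p * m * (m * (m * o)) * p), r(r(k * p, r(k, k, k), (k * k) * m * m) * o, o, p * p * (o * p) * (m * o) * k * m * k), o * r(r(p, m, k), p * m, r(p, m, m * o)))
Canonicalize subterm:  r(r(r(p, k, m) * o, k * k * k * m, k * k * k * m), o * m, m)  →  r(r(r(p, k, m), k * k * k * m, k * k * k * m), m, m)
Canonicalize subterm:  r(r(r(k * (k * p), (p * k) * m, m * p * p * k), (p * p) * (k * (p * k)) * k, m * p * m * (m * (m * o)) * p), r(r(k * p, r(k, k, k), (k * k) * m * m) * o, o, p * p * (o * p) * (m * o) * k * m * k), o * r(r(p, m, k), p * m, r(p, m, m * o)))  →  r(r(r(k * k * p, k * m * p, k * m * p * p), k * k * k * p * p * p, m * m * m * m * p * p), r(r(k * p, r(k, k, k), k * k * m * m), o, k * k * m * m * p * p * p), r(r(p, m, k), m * p, r(p, m, m)))
Sort:  m * p * p * r(r(r(k * k * p, k * m * p, k * m * p * p), k * k * k * p * p * p, m * m * m * m * p * p), r(r(k * p, r(k, k, k), k * k * m * m), o, k * k * m * m * p * p * p), r(r(p, m, k), m * p, r(p, m, m))) * r(r(r(p, k, m), k * k * k * m, k * k * k * m), m, m)
Rebuild:  r(m * p * p * r(r(r(k * k * p, k * m * p, k * m * p * p), k * k * k * p * p * p, m * m * m * m * p * p), r(r(k * p, r(k, k, k), k * k * m * m), o, k * k * m * m * p * p * p), r(r(p, m, k), m * p, r(p, m, m))) * r(r(r(p, k, m), k * k * k * m, k * k * k * m), m, m), m, p)

Answer: r(m * p * p * r(r(r(k * k * p, k * m * p, k * m * p * p), k * k * k * p * p * p, m * m * m * m * p * p), r(r(k * p, r(k, k, k), k * k * m * m), o, k * k * m * m * p * p * p), r(r(p, m, k), m * p, r(p, m, m))) * r(r(r(p, k, m), k * k * k * m, k * k * k * m), m, m), m, p)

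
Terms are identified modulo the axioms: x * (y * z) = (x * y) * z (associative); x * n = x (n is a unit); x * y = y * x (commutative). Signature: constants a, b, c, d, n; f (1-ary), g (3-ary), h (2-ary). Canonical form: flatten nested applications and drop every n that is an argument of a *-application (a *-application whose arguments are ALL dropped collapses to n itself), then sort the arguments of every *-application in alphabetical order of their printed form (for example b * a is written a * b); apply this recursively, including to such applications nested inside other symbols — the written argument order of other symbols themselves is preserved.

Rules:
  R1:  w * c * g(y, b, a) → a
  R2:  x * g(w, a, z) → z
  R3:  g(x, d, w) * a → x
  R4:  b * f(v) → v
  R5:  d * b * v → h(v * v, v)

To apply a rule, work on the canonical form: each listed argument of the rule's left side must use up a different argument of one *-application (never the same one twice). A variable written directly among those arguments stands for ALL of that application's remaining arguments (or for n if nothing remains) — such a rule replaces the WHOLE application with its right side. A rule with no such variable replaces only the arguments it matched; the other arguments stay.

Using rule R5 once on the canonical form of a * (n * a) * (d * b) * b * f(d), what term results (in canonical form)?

Canonical form:  a * a * b * b * d * f(d)
R5 matches:  uses b, d;  v := a * a * b * f(d)
The variable takes the whole remainder — replace the entire application.
Giving:  h(a * a * a * a * b * b * f(d) * f(d), a * a * b * f(d))

Answer: h(a * a * a * a * b * b * f(d) * f(d), a * a * b * f(d))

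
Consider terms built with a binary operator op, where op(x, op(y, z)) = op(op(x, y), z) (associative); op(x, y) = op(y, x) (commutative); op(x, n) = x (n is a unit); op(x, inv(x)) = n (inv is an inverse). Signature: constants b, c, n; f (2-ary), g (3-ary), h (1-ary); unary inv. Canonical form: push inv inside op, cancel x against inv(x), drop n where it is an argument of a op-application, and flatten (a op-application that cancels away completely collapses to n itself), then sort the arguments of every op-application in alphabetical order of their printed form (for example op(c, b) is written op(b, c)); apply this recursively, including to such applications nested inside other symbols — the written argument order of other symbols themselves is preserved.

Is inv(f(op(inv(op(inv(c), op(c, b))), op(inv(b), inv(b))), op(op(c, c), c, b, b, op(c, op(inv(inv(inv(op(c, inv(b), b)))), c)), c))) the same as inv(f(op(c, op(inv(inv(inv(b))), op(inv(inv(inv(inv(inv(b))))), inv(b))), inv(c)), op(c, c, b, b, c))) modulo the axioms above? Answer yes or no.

Left:  inv(f(op(inv(op(inv(c), op(c, b))), op(inv(b), inv(b))), op(op(c, c), c, b, b, op(c, op(inv(inv(inv(op(c, inv(b), b)))), c)), c)))
  Push inv inside:  distribute inv over op and collapse double inv
  Collect:  inv(f(op(inv(b), inv(b), inv(b)), op(b, b, c, c, c, c, c)))
Right:  inv(f(op(c, op(inv(inv(inv(b))), op(inv(inv(inv(inv(inv(b))))), inv(b))), inv(c)), op(c, c, b, b, c)))
  Push inv inside:  distribute inv over op and collapse double inv
  Collect terms:  inv(f(op(inv(b), inv(b), inv(b)), op(b, b, c, c, c)))

Answer: no — inv(f(op(inv(b), inv(b), inv(b)), op(b, b, c, c, c, c, c))) vs inv(f(op(inv(b), inv(b), inv(b)), op(b, b, c, c, c)))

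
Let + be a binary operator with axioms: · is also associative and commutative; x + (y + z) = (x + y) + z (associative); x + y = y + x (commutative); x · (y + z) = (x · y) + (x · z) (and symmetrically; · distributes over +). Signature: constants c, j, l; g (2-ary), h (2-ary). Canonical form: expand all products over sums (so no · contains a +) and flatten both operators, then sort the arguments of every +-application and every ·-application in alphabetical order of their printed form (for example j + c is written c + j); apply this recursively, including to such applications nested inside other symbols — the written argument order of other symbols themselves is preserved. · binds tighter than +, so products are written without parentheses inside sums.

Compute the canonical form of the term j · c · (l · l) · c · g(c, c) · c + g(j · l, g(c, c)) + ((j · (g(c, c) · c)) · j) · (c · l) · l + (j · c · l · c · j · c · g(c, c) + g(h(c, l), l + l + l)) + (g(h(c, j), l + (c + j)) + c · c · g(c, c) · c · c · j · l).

Answer: c · c · c · c · g(c, c) · j · l + c · c · c · g(c, c) · j · j · l + c · c · c · g(c, c) · j · l · l + c · c · g(c, c) · j · j · l · l + g(h(c, j), c + j + l) + g(h(c, l), l + l + l) + g(j · l, g(c, c))

Derivation:
Merge nested applications:  c · c · c · g(c, c) · j · l · l + g(j · l, g(c, c)) + c · c · g(c, c) · j · j · l · l + c · c · c · g(c, c) · j · j · l + g(h(c, l), l + l + l) + g(h(c, j), c + j + l) + c · c · c · c · g(c, c) · j · l
Order the arguments:  c · c · c · c · g(c, c) · j · l + c · c · c · g(c, c) · j · j · l + c · c · c · g(c, c) · j · l · l + c · c · g(c, c) · j · j · l · l + g(h(c, j), c + j + l) + g(h(c, l), l + l + l) + g(j · l, g(c, c))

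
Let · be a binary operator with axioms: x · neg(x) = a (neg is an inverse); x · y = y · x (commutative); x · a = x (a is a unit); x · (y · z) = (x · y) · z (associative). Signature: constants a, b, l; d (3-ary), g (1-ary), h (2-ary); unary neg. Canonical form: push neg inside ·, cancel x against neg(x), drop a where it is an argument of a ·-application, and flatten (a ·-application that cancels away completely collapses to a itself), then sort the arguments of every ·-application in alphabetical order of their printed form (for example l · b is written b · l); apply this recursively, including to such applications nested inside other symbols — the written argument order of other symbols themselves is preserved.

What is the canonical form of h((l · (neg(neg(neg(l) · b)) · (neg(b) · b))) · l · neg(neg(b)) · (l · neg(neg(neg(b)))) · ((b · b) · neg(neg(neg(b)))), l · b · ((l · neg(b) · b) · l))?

Answer: h(b · b · l · l, b · l · l · l)

Derivation:
Descend into:  (l · (neg(neg(neg(l) · b)) · (neg(b) · b))) · l · neg(neg(b)) · (l · neg(neg(neg(b)))) · ((b · b) · neg(neg(neg(b))))
Push neg inside:  distribute neg over · and collapse double neg
Combine occurrences:  l · l · b · b
Order the arguments:  b · b · l · l
Rebuild:  h(b · b · l · l, b · l · l · l)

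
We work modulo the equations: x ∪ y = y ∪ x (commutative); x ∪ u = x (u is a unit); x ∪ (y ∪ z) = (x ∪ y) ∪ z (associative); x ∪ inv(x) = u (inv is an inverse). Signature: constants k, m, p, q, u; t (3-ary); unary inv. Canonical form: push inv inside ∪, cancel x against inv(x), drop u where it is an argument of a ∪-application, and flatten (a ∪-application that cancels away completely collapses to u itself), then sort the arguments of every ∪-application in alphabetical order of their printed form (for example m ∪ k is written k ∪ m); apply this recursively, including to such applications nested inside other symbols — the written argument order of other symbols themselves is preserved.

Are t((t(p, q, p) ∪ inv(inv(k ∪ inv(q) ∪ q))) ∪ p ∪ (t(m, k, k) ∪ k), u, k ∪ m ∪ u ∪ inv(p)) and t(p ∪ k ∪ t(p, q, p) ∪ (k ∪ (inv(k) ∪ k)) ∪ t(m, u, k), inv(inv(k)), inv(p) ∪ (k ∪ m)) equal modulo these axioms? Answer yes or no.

Answer: no — t(k ∪ k ∪ p ∪ t(m, k, k) ∪ t(p, q, p), u, inv(p) ∪ k ∪ m) vs t(k ∪ k ∪ p ∪ t(m, u, k) ∪ t(p, q, p), k, inv(p) ∪ k ∪ m)

Derivation:
Left:  t((t(p, q, p) ∪ inv(inv(k ∪ inv(q) ∪ q))) ∪ p ∪ (t(m, k, k) ∪ k), u, k ∪ m ∪ u ∪ inv(p))
  Work inside:  (t(p, q, p) ∪ inv(inv(k ∪ inv(q) ∪ q))) ∪ p ∪ (t(m, k, k) ∪ k)
  Push inv inside:  distribute inv over ∪ and collapse double inv
  Cancel inverse pairs:  q cancels
  Collect terms:  t(p, q, p) ∪ k ∪ k ∪ p ∪ t(m, k, k)
  Order the arguments:  k ∪ k ∪ p ∪ t(m, k, k) ∪ t(p, q, p)
  Rebuild:  t(k ∪ k ∪ p ∪ t(m, k, k) ∪ t(p, q, p), u, inv(p) ∪ k ∪ m)
Right:  t(p ∪ k ∪ t(p, q, p) ∪ (k ∪ (inv(k) ∪ k)) ∪ t(m, u, k), inv(inv(k)), inv(p) ∪ (k ∪ m))
  Descend into:  p ∪ k ∪ t(p, q, p) ∪ (k ∪ (inv(k) ∪ k)) ∪ t(m, u, k)
  Collect:  p ∪ k ∪ k ∪ t(p, q, p) ∪ t(m, u, k)
  Order the arguments:  k ∪ k ∪ p ∪ t(m, u, k) ∪ t(p, q, p)
  Rebuild:  t(k ∪ k ∪ p ∪ t(m, u, k) ∪ t(p, q, p), k, inv(p) ∪ k ∪ m)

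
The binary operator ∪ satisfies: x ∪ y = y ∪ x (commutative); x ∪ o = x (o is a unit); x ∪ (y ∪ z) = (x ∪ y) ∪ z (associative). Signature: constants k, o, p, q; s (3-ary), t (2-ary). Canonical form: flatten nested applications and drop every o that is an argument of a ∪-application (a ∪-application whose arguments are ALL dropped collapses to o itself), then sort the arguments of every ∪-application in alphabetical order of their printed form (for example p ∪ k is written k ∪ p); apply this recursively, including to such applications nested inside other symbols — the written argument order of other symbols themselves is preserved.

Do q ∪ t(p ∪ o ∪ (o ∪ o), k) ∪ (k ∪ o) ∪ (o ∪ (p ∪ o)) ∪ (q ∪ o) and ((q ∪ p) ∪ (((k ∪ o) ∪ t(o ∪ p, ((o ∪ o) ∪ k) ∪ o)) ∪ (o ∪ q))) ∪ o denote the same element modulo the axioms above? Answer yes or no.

Left:  q ∪ t(p ∪ o ∪ (o ∪ o), k) ∪ (k ∪ o) ∪ (o ∪ (p ∪ o)) ∪ (q ∪ o)
  Un-nest:  q ∪ t(p ∪ o ∪ (o ∪ o), k) ∪ k ∪ o ∪ o ∪ p ∪ o ∪ q ∪ o
  Canonicalize subterm:  t(p ∪ o ∪ (o ∪ o), k)  →  t(p, k)
  Units out:  drop o (×4)
  Sort:  k ∪ p ∪ q ∪ q ∪ t(p, k)
Right:  ((q ∪ p) ∪ (((k ∪ o) ∪ t(o ∪ p, ((o ∪ o) ∪ k) ∪ o)) ∪ (o ∪ q))) ∪ o
  Merge nested applications:  q ∪ p ∪ k ∪ o ∪ t(o ∪ p, ((o ∪ o) ∪ k) ∪ o) ∪ o ∪ q ∪ o
  Simplify inside:  t(o ∪ p, ((o ∪ o) ∪ k) ∪ o)  →  t(p, k)
  Units out:  drop o (×3)
  Order the arguments:  k ∪ p ∪ q ∪ q ∪ t(p, k)

Answer: yes — both canonical forms are k ∪ p ∪ q ∪ q ∪ t(p, k)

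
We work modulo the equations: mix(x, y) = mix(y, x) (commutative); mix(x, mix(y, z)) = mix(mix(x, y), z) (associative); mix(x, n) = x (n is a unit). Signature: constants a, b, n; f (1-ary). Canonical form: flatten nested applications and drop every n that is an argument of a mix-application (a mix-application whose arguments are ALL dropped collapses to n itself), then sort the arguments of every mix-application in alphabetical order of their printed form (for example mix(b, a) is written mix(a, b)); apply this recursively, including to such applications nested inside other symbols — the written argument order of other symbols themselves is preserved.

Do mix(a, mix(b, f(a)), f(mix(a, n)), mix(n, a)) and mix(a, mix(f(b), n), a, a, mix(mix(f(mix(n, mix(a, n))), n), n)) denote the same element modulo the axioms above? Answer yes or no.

Answer: no — mix(a, a, b, f(a), f(a)) vs mix(a, a, a, f(a), f(b))

Derivation:
Left:  mix(a, mix(b, f(a)), f(mix(a, n)), mix(n, a))
  Un-nest:  mix(a, b, f(a), f(mix(a, n)), n, a)
  Inside:  f(mix(a, n))  →  f(a)
  Units out:  drop n
  Sort:  mix(a, a, b, f(a), f(a))
Right:  mix(a, mix(f(b), n), a, a, mix(mix(f(mix(n, mix(a, n))), n), n))
  Un-nest:  mix(a, f(b), n, a, a, f(mix(n, mix(a, n))), n, n)
  Inside:  f(mix(n, mix(a, n)))  →  f(a)
  Unit:  drop n (×3)
  Order the arguments:  mix(a, a, a, f(a), f(b))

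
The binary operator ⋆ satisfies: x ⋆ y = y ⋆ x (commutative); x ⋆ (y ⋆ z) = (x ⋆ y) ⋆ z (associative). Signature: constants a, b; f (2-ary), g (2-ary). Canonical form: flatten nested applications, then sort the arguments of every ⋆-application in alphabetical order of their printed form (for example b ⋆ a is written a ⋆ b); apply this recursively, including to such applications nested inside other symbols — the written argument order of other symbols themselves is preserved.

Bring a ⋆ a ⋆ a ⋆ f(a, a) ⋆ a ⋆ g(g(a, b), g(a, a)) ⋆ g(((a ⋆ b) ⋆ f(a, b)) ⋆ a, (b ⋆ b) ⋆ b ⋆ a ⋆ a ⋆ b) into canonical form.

Canonicalize subterm:  g(((a ⋆ b) ⋆ f(a, b)) ⋆ a, (b ⋆ b) ⋆ b ⋆ a ⋆ a ⋆ b)  →  g(a ⋆ a ⋆ b ⋆ f(a, b), a ⋆ a ⋆ b ⋆ b ⋆ b ⋆ b)
Sort arguments:  a ⋆ a ⋆ a ⋆ a ⋆ f(a, a) ⋆ g(a ⋆ a ⋆ b ⋆ f(a, b), a ⋆ a ⋆ b ⋆ b ⋆ b ⋆ b) ⋆ g(g(a, b), g(a, a))

Answer: a ⋆ a ⋆ a ⋆ a ⋆ f(a, a) ⋆ g(a ⋆ a ⋆ b ⋆ f(a, b), a ⋆ a ⋆ b ⋆ b ⋆ b ⋆ b) ⋆ g(g(a, b), g(a, a))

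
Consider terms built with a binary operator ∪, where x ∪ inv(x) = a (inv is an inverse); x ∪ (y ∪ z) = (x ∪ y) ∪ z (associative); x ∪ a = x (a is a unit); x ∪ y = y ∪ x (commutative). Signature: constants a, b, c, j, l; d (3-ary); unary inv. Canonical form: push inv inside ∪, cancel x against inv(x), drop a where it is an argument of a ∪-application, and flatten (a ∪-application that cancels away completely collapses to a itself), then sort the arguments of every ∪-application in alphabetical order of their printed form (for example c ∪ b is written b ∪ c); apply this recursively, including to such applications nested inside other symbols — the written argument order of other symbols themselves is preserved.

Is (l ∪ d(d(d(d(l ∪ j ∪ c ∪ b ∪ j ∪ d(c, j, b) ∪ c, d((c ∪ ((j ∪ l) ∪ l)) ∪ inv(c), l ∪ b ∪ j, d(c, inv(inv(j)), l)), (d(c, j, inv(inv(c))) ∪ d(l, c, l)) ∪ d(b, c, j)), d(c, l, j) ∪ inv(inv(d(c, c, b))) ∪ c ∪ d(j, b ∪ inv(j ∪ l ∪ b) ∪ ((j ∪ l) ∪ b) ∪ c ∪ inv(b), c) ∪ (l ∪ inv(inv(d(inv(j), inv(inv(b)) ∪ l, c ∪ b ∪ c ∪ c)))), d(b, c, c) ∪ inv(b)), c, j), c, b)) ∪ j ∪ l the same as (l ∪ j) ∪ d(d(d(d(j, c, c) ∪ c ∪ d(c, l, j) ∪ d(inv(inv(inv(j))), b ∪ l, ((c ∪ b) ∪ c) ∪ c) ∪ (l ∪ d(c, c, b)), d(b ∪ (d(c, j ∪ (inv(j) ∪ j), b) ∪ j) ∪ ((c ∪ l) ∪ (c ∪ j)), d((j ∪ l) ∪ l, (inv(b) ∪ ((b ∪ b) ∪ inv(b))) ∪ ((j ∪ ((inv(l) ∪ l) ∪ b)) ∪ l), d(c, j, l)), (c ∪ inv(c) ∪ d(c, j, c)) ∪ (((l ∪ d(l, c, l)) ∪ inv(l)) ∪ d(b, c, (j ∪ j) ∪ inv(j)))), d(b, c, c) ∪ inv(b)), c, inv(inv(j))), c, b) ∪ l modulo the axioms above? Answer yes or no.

Left:  (l ∪ d(d(d(d(l ∪ j ∪ c ∪ b ∪ j ∪ d(c, j, b) ∪ c, d((c ∪ ((j ∪ l) ∪ l)) ∪ inv(c), l ∪ b ∪ j, d(c, inv(inv(j)), l)), (d(c, j, inv(inv(c))) ∪ d(l, c, l)) ∪ d(b, c, j)), d(c, l, j) ∪ inv(inv(d(c, c, b))) ∪ c ∪ d(j, b ∪ inv(j ∪ l ∪ b) ∪ ((j ∪ l) ∪ b) ∪ c ∪ inv(b), c) ∪ (l ∪ inv(inv(d(inv(j), inv(inv(b)) ∪ l, c ∪ b ∪ c ∪ c)))), d(b, c, c) ∪ inv(b)), c, j), c, b)) ∪ j ∪ l
  Push inv inside:  distribute inv over ∪ and collapse double inv
  Combine occurrences:  l ∪ l ∪ d(d(d(d(b ∪ c ∪ c ∪ d(c, j, b) ∪ j ∪ j ∪ l, d(j ∪ l ∪ l, b ∪ j ∪ l, d(c, j, l)), d(b, c, j) ∪ d(c, j, c) ∪ d(l, c, l)), c ∪ d(c, c, b) ∪ d(c, l, j) ∪ d(inv(j), b ∪ l, b ∪ c ∪ c ∪ c) ∪ d(j, c, c) ∪ l, d(b, c, c) ∪ inv(b)), c, j), c, b) ∪ j
  Sort arguments:  d(d(d(d(b ∪ c ∪ c ∪ d(c, j, b) ∪ j ∪ j ∪ l, d(j ∪ l ∪ l, b ∪ j ∪ l, d(c, j, l)), d(b, c, j) ∪ d(c, j, c) ∪ d(l, c, l)), c ∪ d(c, c, b) ∪ d(c, l, j) ∪ d(inv(j), b ∪ l, b ∪ c ∪ c ∪ c) ∪ d(j, c, c) ∪ l, d(b, c, c) ∪ inv(b)), c, j), c, b) ∪ j ∪ l ∪ l
Right:  (l ∪ j) ∪ d(d(d(d(j, c, c) ∪ c ∪ d(c, l, j) ∪ d(inv(inv(inv(j))), b ∪ l, ((c ∪ b) ∪ c) ∪ c) ∪ (l ∪ d(c, c, b)), d(b ∪ (d(c, j ∪ (inv(j) ∪ j), b) ∪ j) ∪ ((c ∪ l) ∪ (c ∪ j)), d((j ∪ l) ∪ l, (inv(b) ∪ ((b ∪ b) ∪ inv(b))) ∪ ((j ∪ ((inv(l) ∪ l) ∪ b)) ∪ l), d(c, j, l)), (c ∪ inv(c) ∪ d(c, j, c)) ∪ (((l ∪ d(l, c, l)) ∪ inv(l)) ∪ d(b, c, (j ∪ j) ∪ inv(j)))), d(b, c, c) ∪ inv(b)), c, inv(inv(j))), c, b) ∪ l
  Push inv inside:  distribute inv over ∪ and collapse double inv
  Collect terms:  l ∪ l ∪ j ∪ d(d(d(c ∪ d(c, c, b) ∪ d(c, l, j) ∪ d(inv(j), b ∪ l, b ∪ c ∪ c ∪ c) ∪ d(j, c, c) ∪ l, d(b ∪ c ∪ c ∪ d(c, j, b) ∪ j ∪ j ∪ l, d(j ∪ l ∪ l, b ∪ j ∪ l, d(c, j, l)), d(b, c, j) ∪ d(c, j, c) ∪ d(l, c, l)), d(b, c, c) ∪ inv(b)), c, j), c, b)
  Sort arguments:  d(d(d(c ∪ d(c, c, b) ∪ d(c, l, j) ∪ d(inv(j), b ∪ l, b ∪ c ∪ c ∪ c) ∪ d(j, c, c) ∪ l, d(b ∪ c ∪ c ∪ d(c, j, b) ∪ j ∪ j ∪ l, d(j ∪ l ∪ l, b ∪ j ∪ l, d(c, j, l)), d(b, c, j) ∪ d(c, j, c) ∪ d(l, c, l)), d(b, c, c) ∪ inv(b)), c, j), c, b) ∪ j ∪ l ∪ l

Answer: no — d(d(d(d(b ∪ c ∪ c ∪ d(c, j, b) ∪ j ∪ j ∪ l, d(j ∪ l ∪ l, b ∪ j ∪ l, d(c, j, l)), d(b, c, j) ∪ d(c, j, c) ∪ d(l, c, l)), c ∪ d(c, c, b) ∪ d(c, l, j) ∪ d(inv(j), b ∪ l, b ∪ c ∪ c ∪ c) ∪ d(j, c, c) ∪ l, d(b, c, c) ∪ inv(b)), c, j), c, b) ∪ j ∪ l ∪ l vs d(d(d(c ∪ d(c, c, b) ∪ d(c, l, j) ∪ d(inv(j), b ∪ l, b ∪ c ∪ c ∪ c) ∪ d(j, c, c) ∪ l, d(b ∪ c ∪ c ∪ d(c, j, b) ∪ j ∪ j ∪ l, d(j ∪ l ∪ l, b ∪ j ∪ l, d(c, j, l)), d(b, c, j) ∪ d(c, j, c) ∪ d(l, c, l)), d(b, c, c) ∪ inv(b)), c, j), c, b) ∪ j ∪ l ∪ l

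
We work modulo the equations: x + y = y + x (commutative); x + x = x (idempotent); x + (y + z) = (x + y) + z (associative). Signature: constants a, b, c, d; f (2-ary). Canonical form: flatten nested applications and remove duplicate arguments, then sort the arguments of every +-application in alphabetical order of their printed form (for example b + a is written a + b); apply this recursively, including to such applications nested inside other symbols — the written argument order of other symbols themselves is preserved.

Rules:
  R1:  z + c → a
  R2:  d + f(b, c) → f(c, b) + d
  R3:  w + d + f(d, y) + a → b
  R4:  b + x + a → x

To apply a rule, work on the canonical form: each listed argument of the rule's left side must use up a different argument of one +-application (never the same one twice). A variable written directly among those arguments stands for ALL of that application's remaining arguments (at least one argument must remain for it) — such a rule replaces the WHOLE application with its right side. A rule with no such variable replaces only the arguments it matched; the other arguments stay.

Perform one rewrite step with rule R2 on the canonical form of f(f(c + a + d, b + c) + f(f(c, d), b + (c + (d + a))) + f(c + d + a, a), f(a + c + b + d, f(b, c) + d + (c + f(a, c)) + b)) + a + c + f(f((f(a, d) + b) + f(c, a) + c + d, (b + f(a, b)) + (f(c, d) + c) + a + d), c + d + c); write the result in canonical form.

Canonical form:  a + c + f(f(a + c + d, a) + f(a + c + d, b + c) + f(f(c, d), a + b + c + d), f(a + b + c + d, b + c + d + f(a, c) + f(b, c))) + f(f(b + c + d + f(a, d) + f(c, a), a + b + c + d + f(a, b) + f(c, d)), c + d)
Match R2:  consume d, f(b, c)
Giving:  a + c + f(f(a + c + d, a) + f(a + c + d, b + c) + f(f(c, d), a + b + c + d), f(a + b + c + d, b + c + d + f(a, c) + f(c, b))) + f(f(b + c + d + f(a, d) + f(c, a), a + b + c + d + f(a, b) + f(c, d)), c + d)

Answer: a + c + f(f(a + c + d, a) + f(a + c + d, b + c) + f(f(c, d), a + b + c + d), f(a + b + c + d, b + c + d + f(a, c) + f(c, b))) + f(f(b + c + d + f(a, d) + f(c, a), a + b + c + d + f(a, b) + f(c, d)), c + d)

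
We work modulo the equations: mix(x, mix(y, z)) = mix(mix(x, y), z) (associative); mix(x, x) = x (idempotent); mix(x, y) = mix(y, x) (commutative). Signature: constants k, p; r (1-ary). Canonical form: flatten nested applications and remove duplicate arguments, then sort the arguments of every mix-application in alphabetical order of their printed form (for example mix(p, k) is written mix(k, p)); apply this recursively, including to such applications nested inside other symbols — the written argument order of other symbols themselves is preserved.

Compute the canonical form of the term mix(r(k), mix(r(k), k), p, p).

Un-nest:  mix(r(k), r(k), k, p, p)
Idempotence:  drop duplicate r(k), p
Order the arguments:  mix(k, p, r(k))

Answer: mix(k, p, r(k))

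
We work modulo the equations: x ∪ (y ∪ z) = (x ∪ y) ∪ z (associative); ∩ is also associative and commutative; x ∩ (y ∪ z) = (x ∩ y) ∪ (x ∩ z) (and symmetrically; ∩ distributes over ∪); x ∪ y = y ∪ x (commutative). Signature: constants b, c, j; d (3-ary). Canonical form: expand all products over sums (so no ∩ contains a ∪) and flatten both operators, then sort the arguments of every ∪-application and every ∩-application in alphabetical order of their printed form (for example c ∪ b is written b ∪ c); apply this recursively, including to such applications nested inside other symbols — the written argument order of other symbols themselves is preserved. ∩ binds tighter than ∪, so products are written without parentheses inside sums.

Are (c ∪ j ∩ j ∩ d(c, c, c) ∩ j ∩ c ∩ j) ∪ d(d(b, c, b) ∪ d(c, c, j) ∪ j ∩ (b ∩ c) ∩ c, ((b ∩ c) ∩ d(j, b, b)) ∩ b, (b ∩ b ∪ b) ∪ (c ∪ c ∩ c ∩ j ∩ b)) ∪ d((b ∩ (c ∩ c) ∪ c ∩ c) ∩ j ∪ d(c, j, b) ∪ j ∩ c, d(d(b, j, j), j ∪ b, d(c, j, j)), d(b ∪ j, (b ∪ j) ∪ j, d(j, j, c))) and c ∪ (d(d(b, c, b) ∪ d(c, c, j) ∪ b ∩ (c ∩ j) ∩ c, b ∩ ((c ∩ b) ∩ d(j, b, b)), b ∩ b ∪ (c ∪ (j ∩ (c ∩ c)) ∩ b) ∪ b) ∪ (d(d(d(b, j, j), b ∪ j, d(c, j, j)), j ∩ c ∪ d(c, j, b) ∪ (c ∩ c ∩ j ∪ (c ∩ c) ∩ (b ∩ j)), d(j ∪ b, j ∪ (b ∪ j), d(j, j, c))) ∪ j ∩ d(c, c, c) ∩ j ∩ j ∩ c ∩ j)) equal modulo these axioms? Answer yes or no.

Answer: no — c ∪ c ∩ d(c, c, c) ∩ j ∩ j ∩ j ∩ j ∪ d(b ∩ c ∩ c ∩ j ∪ c ∩ c ∩ j ∪ c ∩ j ∪ d(c, j, b), d(d(b, j, j), b ∪ j, d(c, j, j)), d(b ∪ j, b ∪ j ∪ j, d(j, j, c))) ∪ d(b ∩ c ∩ c ∩ j ∪ d(b, c, b) ∪ d(c, c, j), b ∩ b ∩ c ∩ d(j, b, b), b ∪ b ∩ b ∪ b ∩ c ∩ c ∩ j ∪ c) vs c ∪ c ∩ d(c, c, c) ∩ j ∩ j ∩ j ∩ j ∪ d(b ∩ c ∩ c ∩ j ∪ d(b, c, b) ∪ d(c, c, j), b ∩ b ∩ c ∩ d(j, b, b), b ∪ b ∩ b ∪ b ∩ c ∩ c ∩ j ∪ c) ∪ d(d(d(b, j, j), b ∪ j, d(c, j, j)), b ∩ c ∩ c ∩ j ∪ c ∩ c ∩ j ∪ c ∩ j ∪ d(c, j, b), d(b ∪ j, b ∪ j ∪ j, d(j, j, c)))

Derivation:
Left:  (c ∪ j ∩ j ∩ d(c, c, c) ∩ j ∩ c ∩ j) ∪ d(d(b, c, b) ∪ d(c, c, j) ∪ j ∩ (b ∩ c) ∩ c, ((b ∩ c) ∩ d(j, b, b)) ∩ b, (b ∩ b ∪ b) ∪ (c ∪ c ∩ c ∩ j ∩ b)) ∪ d((b ∩ (c ∩ c) ∪ c ∩ c) ∩ j ∪ d(c, j, b) ∪ j ∩ c, d(d(b, j, j), j ∪ b, d(c, j, j)), d(b ∪ j, (b ∪ j) ∪ j, d(j, j, c)))
  Distribute:  c ∪ c ∩ d(c, c, c) ∩ j ∩ j ∩ j ∩ j ∪ d(b ∩ c ∩ c ∩ j ∪ d(b, c, b) ∪ d(c, c, j), b ∩ b ∩ c ∩ d(j, b, b), b ∪ b ∩ b ∪ b ∩ c ∩ c ∩ j ∪ c) ∪ d(b ∩ c ∩ c ∩ j ∪ c ∩ c ∩ j ∪ c ∩ j ∪ d(c, j, b), d(d(b, j, j), b ∪ j, d(c, j, j)), d(b ∪ j, b ∪ j ∪ j, d(j, j, c)))
  Sort:  c ∪ c ∩ d(c, c, c) ∩ j ∩ j ∩ j ∩ j ∪ d(b ∩ c ∩ c ∩ j ∪ c ∩ c ∩ j ∪ c ∩ j ∪ d(c, j, b), d(d(b, j, j), b ∪ j, d(c, j, j)), d(b ∪ j, b ∪ j ∪ j, d(j, j, c))) ∪ d(b ∩ c ∩ c ∩ j ∪ d(b, c, b) ∪ d(c, c, j), b ∩ b ∩ c ∩ d(j, b, b), b ∪ b ∩ b ∪ b ∩ c ∩ c ∩ j ∪ c)
Right:  c ∪ (d(d(b, c, b) ∪ d(c, c, j) ∪ b ∩ (c ∩ j) ∩ c, b ∩ ((c ∩ b) ∩ d(j, b, b)), b ∩ b ∪ (c ∪ (j ∩ (c ∩ c)) ∩ b) ∪ b) ∪ (d(d(d(b, j, j), b ∪ j, d(c, j, j)), j ∩ c ∪ d(c, j, b) ∪ (c ∩ c ∩ j ∪ (c ∩ c) ∩ (b ∩ j)), d(j ∪ b, j ∪ (b ∪ j), d(j, j, c))) ∪ j ∩ d(c, c, c) ∩ j ∩ j ∩ c ∩ j))
  Un-nest:  c ∪ d(b ∩ c ∩ c ∩ j ∪ d(b, c, b) ∪ d(c, c, j), b ∩ b ∩ c ∩ d(j, b, b), b ∪ b ∩ b ∪ b ∩ c ∩ c ∩ j ∪ c) ∪ d(d(d(b, j, j), b ∪ j, d(c, j, j)), b ∩ c ∩ c ∩ j ∪ c ∩ c ∩ j ∪ c ∩ j ∪ d(c, j, b), d(b ∪ j, b ∪ j ∪ j, d(j, j, c))) ∪ c ∩ d(c, c, c) ∩ j ∩ j ∩ j ∩ j
  Sort:  c ∪ c ∩ d(c, c, c) ∩ j ∩ j ∩ j ∩ j ∪ d(b ∩ c ∩ c ∩ j ∪ d(b, c, b) ∪ d(c, c, j), b ∩ b ∩ c ∩ d(j, b, b), b ∪ b ∩ b ∪ b ∩ c ∩ c ∩ j ∪ c) ∪ d(d(d(b, j, j), b ∪ j, d(c, j, j)), b ∩ c ∩ c ∩ j ∪ c ∩ c ∩ j ∪ c ∩ j ∪ d(c, j, b), d(b ∪ j, b ∪ j ∪ j, d(j, j, c)))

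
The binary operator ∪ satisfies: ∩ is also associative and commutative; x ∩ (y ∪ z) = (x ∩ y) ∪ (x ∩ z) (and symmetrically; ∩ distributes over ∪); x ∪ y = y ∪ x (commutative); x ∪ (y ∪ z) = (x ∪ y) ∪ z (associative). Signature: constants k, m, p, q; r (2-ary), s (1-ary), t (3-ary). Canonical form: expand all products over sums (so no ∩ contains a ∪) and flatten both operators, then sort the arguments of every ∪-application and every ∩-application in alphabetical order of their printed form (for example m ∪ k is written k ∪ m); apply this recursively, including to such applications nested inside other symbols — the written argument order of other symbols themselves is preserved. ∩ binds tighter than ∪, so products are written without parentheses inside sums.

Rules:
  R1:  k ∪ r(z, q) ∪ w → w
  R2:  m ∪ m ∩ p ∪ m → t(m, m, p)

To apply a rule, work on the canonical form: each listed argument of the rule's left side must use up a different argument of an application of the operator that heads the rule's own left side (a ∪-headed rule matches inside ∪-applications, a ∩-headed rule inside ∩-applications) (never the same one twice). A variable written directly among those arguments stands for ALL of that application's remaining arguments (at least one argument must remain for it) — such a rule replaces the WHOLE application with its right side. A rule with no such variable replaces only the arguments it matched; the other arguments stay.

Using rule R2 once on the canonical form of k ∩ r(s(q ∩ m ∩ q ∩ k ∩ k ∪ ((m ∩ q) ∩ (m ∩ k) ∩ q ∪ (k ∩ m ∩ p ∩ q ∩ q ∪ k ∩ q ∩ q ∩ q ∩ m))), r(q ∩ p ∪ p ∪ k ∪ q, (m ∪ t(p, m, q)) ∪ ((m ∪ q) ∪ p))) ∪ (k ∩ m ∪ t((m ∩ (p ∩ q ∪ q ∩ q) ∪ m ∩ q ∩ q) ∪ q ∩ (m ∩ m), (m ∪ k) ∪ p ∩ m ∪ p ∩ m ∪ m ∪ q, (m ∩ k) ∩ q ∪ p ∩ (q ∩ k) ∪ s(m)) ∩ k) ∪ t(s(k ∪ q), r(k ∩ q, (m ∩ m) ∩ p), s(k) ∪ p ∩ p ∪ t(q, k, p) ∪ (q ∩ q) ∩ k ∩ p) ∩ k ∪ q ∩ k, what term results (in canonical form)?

Answer: k ∩ m ∪ k ∩ q ∪ k ∩ r(s(k ∩ k ∩ m ∩ q ∩ q ∪ k ∩ m ∩ m ∩ q ∩ q ∪ k ∩ m ∩ p ∩ q ∩ q ∪ k ∩ m ∩ q ∩ q ∩ q), r(k ∪ p ∪ p ∩ q ∪ q, m ∪ m ∪ p ∪ q ∪ t(p, m, q))) ∪ k ∩ t(m ∩ m ∩ q ∪ m ∩ p ∩ q ∪ m ∩ q ∩ q ∪ m ∩ q ∩ q, k ∪ m ∩ p ∪ q ∪ t(m, m, p), k ∩ m ∩ q ∪ k ∩ p ∩ q ∪ s(m)) ∪ k ∩ t(s(k ∪ q), r(k ∩ q, m ∩ m ∩ p), k ∩ p ∩ q ∩ q ∪ p ∩ p ∪ s(k) ∪ t(q, k, p))

Derivation:
Canonical form:  k ∩ m ∪ k ∩ q ∪ k ∩ r(s(k ∩ k ∩ m ∩ q ∩ q ∪ k ∩ m ∩ m ∩ q ∩ q ∪ k ∩ m ∩ p ∩ q ∩ q ∪ k ∩ m ∩ q ∩ q ∩ q), r(k ∪ p ∪ p ∩ q ∪ q, m ∪ m ∪ p ∪ q ∪ t(p, m, q))) ∪ k ∩ t(m ∩ m ∩ q ∪ m ∩ p ∩ q ∪ m ∩ q ∩ q ∪ m ∩ q ∩ q, k ∪ m ∪ m ∪ m ∩ p ∪ m ∩ p ∪ q, k ∩ m ∩ q ∪ k ∩ p ∩ q ∪ s(m)) ∪ k ∩ t(s(k ∪ q), r(k ∩ q, m ∩ m ∩ p), k ∩ p ∩ q ∩ q ∪ p ∩ p ∪ s(k) ∪ t(q, k, p))
Apply R2:  consuming m, m, m ∩ p
Giving:  k ∩ m ∪ k ∩ q ∪ k ∩ r(s(k ∩ k ∩ m ∩ q ∩ q ∪ k ∩ m ∩ m ∩ q ∩ q ∪ k ∩ m ∩ p ∩ q ∩ q ∪ k ∩ m ∩ q ∩ q ∩ q), r(k ∪ p ∪ p ∩ q ∪ q, m ∪ m ∪ p ∪ q ∪ t(p, m, q))) ∪ k ∩ t(m ∩ m ∩ q ∪ m ∩ p ∩ q ∪ m ∩ q ∩ q ∪ m ∩ q ∩ q, k ∪ m ∩ p ∪ q ∪ t(m, m, p), k ∩ m ∩ q ∪ k ∩ p ∩ q ∪ s(m)) ∪ k ∩ t(s(k ∪ q), r(k ∩ q, m ∩ m ∩ p), k ∩ p ∩ q ∩ q ∪ p ∩ p ∪ s(k) ∪ t(q, k, p))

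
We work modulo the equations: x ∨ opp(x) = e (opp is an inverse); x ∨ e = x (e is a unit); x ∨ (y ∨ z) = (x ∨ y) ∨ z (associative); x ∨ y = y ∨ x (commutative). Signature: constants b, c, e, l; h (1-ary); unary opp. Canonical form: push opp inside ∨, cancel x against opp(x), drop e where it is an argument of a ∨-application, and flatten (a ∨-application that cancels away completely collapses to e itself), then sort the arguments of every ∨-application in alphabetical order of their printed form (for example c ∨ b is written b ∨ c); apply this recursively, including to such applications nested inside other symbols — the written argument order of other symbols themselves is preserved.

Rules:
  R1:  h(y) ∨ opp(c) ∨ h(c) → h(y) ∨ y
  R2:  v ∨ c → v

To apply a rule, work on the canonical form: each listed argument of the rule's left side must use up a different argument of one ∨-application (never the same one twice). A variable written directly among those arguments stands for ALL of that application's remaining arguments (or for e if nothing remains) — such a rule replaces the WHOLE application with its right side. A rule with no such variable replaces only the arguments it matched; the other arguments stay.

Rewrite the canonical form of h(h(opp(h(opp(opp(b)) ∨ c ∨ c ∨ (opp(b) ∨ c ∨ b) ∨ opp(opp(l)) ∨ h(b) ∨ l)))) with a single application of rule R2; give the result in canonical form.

Canonical form:  h(h(opp(h(b ∨ c ∨ c ∨ c ∨ h(b) ∨ l ∨ l))))
Apply R2:  consuming c;  v := b ∨ c ∨ c ∨ h(b) ∨ l ∨ l
The variable takes the whole remainder — replace the entire application.
Giving:  h(h(opp(h(b ∨ c ∨ c ∨ h(b) ∨ l ∨ l))))

Answer: h(h(opp(h(b ∨ c ∨ c ∨ h(b) ∨ l ∨ l))))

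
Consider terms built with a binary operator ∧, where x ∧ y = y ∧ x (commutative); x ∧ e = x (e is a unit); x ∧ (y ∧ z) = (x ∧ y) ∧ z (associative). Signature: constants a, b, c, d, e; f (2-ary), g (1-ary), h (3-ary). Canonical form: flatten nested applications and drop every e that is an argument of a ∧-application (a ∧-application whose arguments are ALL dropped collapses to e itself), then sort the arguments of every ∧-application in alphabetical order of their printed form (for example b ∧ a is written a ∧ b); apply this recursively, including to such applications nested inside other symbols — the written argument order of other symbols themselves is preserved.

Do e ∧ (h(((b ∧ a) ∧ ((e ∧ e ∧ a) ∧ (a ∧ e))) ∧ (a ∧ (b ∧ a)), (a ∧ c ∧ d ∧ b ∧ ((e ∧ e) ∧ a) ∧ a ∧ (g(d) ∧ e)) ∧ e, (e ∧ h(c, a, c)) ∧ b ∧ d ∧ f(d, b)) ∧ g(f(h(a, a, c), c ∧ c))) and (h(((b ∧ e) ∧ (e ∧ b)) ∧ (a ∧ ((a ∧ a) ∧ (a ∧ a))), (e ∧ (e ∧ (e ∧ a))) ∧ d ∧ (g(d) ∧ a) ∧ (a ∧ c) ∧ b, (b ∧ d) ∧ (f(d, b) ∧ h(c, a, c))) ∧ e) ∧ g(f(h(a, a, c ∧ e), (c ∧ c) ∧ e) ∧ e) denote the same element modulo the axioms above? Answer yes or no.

Left:  e ∧ (h(((b ∧ a) ∧ ((e ∧ e ∧ a) ∧ (a ∧ e))) ∧ (a ∧ (b ∧ a)), (a ∧ c ∧ d ∧ b ∧ ((e ∧ e) ∧ a) ∧ a ∧ (g(d) ∧ e)) ∧ e, (e ∧ h(c, a, c)) ∧ b ∧ d ∧ f(d, b)) ∧ g(f(h(a, a, c), c ∧ c)))
  Flatten:  e ∧ h(((b ∧ a) ∧ ((e ∧ e ∧ a) ∧ (a ∧ e))) ∧ (a ∧ (b ∧ a)), (a ∧ c ∧ d ∧ b ∧ ((e ∧ e) ∧ a) ∧ a ∧ (g(d) ∧ e)) ∧ e, (e ∧ h(c, a, c)) ∧ b ∧ d ∧ f(d, b)) ∧ g(f(h(a, a, c), c ∧ c))
  Canonicalize subterm:  h(((b ∧ a) ∧ ((e ∧ e ∧ a) ∧ (a ∧ e))) ∧ (a ∧ (b ∧ a)), (a ∧ c ∧ d ∧ b ∧ ((e ∧ e) ∧ a) ∧ a ∧ (g(d) ∧ e)) ∧ e, (e ∧ h(c, a, c)) ∧ b ∧ d ∧ f(d, b))  →  h(a ∧ a ∧ a ∧ a ∧ a ∧ b ∧ b, a ∧ a ∧ a ∧ b ∧ c ∧ d ∧ g(d), b ∧ d ∧ f(d, b) ∧ h(c, a, c))
  Unit:  drop e
  Sort arguments:  g(f(h(a, a, c), c ∧ c)) ∧ h(a ∧ a ∧ a ∧ a ∧ a ∧ b ∧ b, a ∧ a ∧ a ∧ b ∧ c ∧ d ∧ g(d), b ∧ d ∧ f(d, b) ∧ h(c, a, c))
Right:  (h(((b ∧ e) ∧ (e ∧ b)) ∧ (a ∧ ((a ∧ a) ∧ (a ∧ a))), (e ∧ (e ∧ (e ∧ a))) ∧ d ∧ (g(d) ∧ a) ∧ (a ∧ c) ∧ b, (b ∧ d) ∧ (f(d, b) ∧ h(c, a, c))) ∧ e) ∧ g(f(h(a, a, c ∧ e), (c ∧ c) ∧ e) ∧ e)
  Un-nest:  h(((b ∧ e) ∧ (e ∧ b)) ∧ (a ∧ ((a ∧ a) ∧ (a ∧ a))), (e ∧ (e ∧ (e ∧ a))) ∧ d ∧ (g(d) ∧ a) ∧ (a ∧ c) ∧ b, (b ∧ d) ∧ (f(d, b) ∧ h(c, a, c))) ∧ e ∧ g(f(h(a, a, c ∧ e), (c ∧ c) ∧ e) ∧ e)
  Inside:  h(((b ∧ e) ∧ (e ∧ b)) ∧ (a ∧ ((a ∧ a) ∧ (a ∧ a))), (e ∧ (e ∧ (e ∧ a))) ∧ d ∧ (g(d) ∧ a) ∧ (a ∧ c) ∧ b, (b ∧ d) ∧ (f(d, b) ∧ h(c, a, c)))  →  h(a ∧ a ∧ a ∧ a ∧ a ∧ b ∧ b, a ∧ a ∧ a ∧ b ∧ c ∧ d ∧ g(d), b ∧ d ∧ f(d, b) ∧ h(c, a, c))
  Simplify inside:  g(f(h(a, a, c ∧ e), (c ∧ c) ∧ e) ∧ e)  →  g(f(h(a, a, c), c ∧ c))
  Unit:  drop e
  Sort arguments:  g(f(h(a, a, c), c ∧ c)) ∧ h(a ∧ a ∧ a ∧ a ∧ a ∧ b ∧ b, a ∧ a ∧ a ∧ b ∧ c ∧ d ∧ g(d), b ∧ d ∧ f(d, b) ∧ h(c, a, c))

Answer: yes — both canonical forms are g(f(h(a, a, c), c ∧ c)) ∧ h(a ∧ a ∧ a ∧ a ∧ a ∧ b ∧ b, a ∧ a ∧ a ∧ b ∧ c ∧ d ∧ g(d), b ∧ d ∧ f(d, b) ∧ h(c, a, c))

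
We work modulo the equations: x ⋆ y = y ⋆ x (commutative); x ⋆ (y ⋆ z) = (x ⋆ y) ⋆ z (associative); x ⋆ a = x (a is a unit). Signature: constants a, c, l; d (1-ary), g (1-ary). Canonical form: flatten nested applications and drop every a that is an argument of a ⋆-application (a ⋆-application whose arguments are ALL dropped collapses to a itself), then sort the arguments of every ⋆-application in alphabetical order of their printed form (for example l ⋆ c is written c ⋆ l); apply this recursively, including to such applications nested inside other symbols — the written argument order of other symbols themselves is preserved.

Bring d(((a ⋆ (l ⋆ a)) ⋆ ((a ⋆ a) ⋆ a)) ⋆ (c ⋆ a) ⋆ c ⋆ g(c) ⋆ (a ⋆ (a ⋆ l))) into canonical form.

Answer: d(c ⋆ c ⋆ g(c) ⋆ l ⋆ l)

Derivation:
Work inside:  ((a ⋆ (l ⋆ a)) ⋆ ((a ⋆ a) ⋆ a)) ⋆ (c ⋆ a) ⋆ c ⋆ g(c) ⋆ (a ⋆ (a ⋆ l))
Un-nest:  a ⋆ l ⋆ a ⋆ a ⋆ a ⋆ a ⋆ c ⋆ a ⋆ c ⋆ g(c) ⋆ a ⋆ a ⋆ l
Unit:  drop a (×8)
Sort:  c ⋆ c ⋆ g(c) ⋆ l ⋆ l
Reassemble:  d(c ⋆ c ⋆ g(c) ⋆ l ⋆ l)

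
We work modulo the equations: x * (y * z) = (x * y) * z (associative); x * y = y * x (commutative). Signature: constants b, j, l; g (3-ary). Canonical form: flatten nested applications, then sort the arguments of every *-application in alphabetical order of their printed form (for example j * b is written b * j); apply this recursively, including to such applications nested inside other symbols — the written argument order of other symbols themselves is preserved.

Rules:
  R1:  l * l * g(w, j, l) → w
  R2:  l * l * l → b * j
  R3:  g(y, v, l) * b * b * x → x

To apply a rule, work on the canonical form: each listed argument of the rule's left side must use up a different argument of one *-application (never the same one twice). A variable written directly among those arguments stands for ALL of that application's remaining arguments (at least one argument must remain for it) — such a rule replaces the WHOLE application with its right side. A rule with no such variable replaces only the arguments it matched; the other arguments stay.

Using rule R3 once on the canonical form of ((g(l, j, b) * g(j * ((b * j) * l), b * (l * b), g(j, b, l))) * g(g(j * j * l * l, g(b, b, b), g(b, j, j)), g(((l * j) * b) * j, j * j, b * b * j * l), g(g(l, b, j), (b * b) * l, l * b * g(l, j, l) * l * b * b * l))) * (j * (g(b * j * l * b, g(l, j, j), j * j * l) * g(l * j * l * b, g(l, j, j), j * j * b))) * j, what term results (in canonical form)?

Canonical form:  g(b * b * j * l, g(l, j, j), j * j * l) * g(b * j * j * l, b * b * l, g(j, b, l)) * g(b * j * l * l, g(l, j, j), b * j * j) * g(g(j * j * l * l, g(b, b, b), g(b, j, j)), g(b * j * j * l, j * j, b * b * j * l), g(g(l, b, j), b * b * l, b * b * b * g(l, j, l) * l * l * l)) * g(l, j, b) * j * j
Apply R3:  consuming b, b, g(l, j, l);  v := j, x := b * l * l * l, y := l
The extension variable absorbs all remaining arguments, so the whole application is rewritten.
Result:  g(b * b * j * l, g(l, j, j), j * j * l) * g(b * j * j * l, b * b * l, g(j, b, l)) * g(b * j * l * l, g(l, j, j), b * j * j) * g(g(j * j * l * l, g(b, b, b), g(b, j, j)), g(b * j * j * l, j * j, b * b * j * l), g(g(l, b, j), b * b * l, b * l * l * l)) * g(l, j, b) * j * j

Answer: g(b * b * j * l, g(l, j, j), j * j * l) * g(b * j * j * l, b * b * l, g(j, b, l)) * g(b * j * l * l, g(l, j, j), b * j * j) * g(g(j * j * l * l, g(b, b, b), g(b, j, j)), g(b * j * j * l, j * j, b * b * j * l), g(g(l, b, j), b * b * l, b * l * l * l)) * g(l, j, b) * j * j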